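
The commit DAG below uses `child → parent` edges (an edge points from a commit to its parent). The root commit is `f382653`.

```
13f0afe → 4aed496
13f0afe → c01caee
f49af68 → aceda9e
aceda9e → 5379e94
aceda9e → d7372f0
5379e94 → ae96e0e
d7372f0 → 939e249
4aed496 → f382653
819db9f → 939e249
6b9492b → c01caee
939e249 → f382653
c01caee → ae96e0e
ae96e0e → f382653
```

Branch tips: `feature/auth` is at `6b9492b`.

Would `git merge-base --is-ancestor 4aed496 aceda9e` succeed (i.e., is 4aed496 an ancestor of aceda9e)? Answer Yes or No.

No

Ancestors of aceda9e: {5379e94, 939e249, aceda9e, ae96e0e, d7372f0, f382653}.
4aed496 is not in that set, so it is not an ancestor of aceda9e.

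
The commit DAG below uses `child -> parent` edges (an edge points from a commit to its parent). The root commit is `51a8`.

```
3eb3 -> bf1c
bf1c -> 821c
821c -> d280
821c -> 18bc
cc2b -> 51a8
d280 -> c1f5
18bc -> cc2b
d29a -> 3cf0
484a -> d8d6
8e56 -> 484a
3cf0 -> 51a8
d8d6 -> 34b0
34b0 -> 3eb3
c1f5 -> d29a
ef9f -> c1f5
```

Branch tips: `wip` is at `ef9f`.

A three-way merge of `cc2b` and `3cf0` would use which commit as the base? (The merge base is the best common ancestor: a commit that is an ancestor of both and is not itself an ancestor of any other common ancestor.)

51a8

Ancestors of cc2b: {51a8, cc2b}.
Ancestors of 3cf0: {3cf0, 51a8}.
Common ancestors: {51a8}.
The only common ancestor is 51a8, so it is the merge base.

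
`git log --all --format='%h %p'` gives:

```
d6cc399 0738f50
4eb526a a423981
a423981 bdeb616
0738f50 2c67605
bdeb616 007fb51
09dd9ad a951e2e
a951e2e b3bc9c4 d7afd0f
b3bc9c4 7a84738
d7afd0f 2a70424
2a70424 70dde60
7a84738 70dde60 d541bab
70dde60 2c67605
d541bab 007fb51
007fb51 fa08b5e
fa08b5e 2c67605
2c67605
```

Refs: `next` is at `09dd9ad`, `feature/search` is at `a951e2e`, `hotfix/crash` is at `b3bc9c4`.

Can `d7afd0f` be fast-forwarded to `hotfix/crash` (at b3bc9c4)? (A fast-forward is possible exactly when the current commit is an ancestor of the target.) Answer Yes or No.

A fast-forward from d7afd0f to b3bc9c4 is possible iff d7afd0f is an ancestor of b3bc9c4.
Ancestors of b3bc9c4: {007fb51, 2c67605, 70dde60, 7a84738, b3bc9c4, d541bab, fa08b5e}.
d7afd0f is not among them, so fast-forward is not possible.

No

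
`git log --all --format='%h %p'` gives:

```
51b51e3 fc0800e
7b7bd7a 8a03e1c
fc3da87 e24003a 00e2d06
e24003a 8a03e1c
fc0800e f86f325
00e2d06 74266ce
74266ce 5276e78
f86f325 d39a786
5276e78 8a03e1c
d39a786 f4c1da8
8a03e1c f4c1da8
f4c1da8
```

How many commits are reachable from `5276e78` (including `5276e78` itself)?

3

Walking parent pointers from 5276e78: reachable set = {5276e78, 8a03e1c, f4c1da8}.
That is 3 commits.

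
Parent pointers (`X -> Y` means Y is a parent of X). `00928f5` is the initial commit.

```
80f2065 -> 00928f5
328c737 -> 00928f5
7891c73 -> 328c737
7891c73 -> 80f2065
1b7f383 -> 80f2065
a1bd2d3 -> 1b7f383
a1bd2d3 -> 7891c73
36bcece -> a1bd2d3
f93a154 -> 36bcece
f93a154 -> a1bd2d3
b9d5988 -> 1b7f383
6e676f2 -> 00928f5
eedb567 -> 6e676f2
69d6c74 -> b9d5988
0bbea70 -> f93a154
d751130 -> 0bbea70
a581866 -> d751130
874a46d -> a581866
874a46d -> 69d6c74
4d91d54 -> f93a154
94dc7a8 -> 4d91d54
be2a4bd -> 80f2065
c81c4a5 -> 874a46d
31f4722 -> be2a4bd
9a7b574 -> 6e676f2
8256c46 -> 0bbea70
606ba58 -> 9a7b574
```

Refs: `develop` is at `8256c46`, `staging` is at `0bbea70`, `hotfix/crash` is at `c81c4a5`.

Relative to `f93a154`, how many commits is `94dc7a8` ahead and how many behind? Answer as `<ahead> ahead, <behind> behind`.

2 ahead, 0 behind

Reachable from 94dc7a8: {00928f5, 1b7f383, 328c737, 36bcece, 4d91d54, 7891c73, 80f2065, 94dc7a8, a1bd2d3, f93a154}.
Reachable from f93a154: {00928f5, 1b7f383, 328c737, 36bcece, 7891c73, 80f2065, a1bd2d3, f93a154}.
Only in 94dc7a8's history (ahead): {4d91d54, 94dc7a8} — 2.
Only in f93a154's history (behind): {} — 0.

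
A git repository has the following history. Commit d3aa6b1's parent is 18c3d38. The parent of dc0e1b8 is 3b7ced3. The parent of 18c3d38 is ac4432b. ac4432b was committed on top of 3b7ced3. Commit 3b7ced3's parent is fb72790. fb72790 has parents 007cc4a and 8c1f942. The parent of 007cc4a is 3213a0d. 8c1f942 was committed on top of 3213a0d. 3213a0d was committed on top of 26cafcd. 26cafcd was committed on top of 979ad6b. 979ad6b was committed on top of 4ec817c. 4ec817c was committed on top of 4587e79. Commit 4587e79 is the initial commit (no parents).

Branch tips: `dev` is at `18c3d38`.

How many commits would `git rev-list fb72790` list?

8

Walking parent pointers from fb72790: reachable set = {007cc4a, 26cafcd, 3213a0d, 4587e79, 4ec817c, 8c1f942, 979ad6b, fb72790}.
That is 8 commits.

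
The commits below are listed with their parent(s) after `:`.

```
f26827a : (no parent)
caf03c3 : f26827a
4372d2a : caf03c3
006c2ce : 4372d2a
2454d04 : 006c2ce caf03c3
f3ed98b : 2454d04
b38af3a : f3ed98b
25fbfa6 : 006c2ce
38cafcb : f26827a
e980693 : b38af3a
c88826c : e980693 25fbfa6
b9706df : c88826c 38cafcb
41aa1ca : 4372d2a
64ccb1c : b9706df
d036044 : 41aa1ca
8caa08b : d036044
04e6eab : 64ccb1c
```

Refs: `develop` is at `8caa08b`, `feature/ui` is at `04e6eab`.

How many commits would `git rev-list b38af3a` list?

7

Walking parent pointers from b38af3a: reachable set = {006c2ce, 2454d04, 4372d2a, b38af3a, caf03c3, f26827a, f3ed98b}.
That is 7 commits.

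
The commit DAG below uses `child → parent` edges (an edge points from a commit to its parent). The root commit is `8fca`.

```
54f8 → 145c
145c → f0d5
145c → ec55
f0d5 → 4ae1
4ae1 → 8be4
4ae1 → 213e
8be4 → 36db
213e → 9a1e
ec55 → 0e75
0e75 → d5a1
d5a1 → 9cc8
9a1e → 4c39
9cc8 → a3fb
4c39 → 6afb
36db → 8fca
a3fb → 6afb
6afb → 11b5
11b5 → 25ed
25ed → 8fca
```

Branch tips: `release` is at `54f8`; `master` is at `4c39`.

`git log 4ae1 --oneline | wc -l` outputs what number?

Walking parent pointers from 4ae1: reachable set = {11b5, 213e, 25ed, 36db, 4ae1, 4c39, 6afb, 8be4, 8fca, 9a1e}.
That is 10 commits.

10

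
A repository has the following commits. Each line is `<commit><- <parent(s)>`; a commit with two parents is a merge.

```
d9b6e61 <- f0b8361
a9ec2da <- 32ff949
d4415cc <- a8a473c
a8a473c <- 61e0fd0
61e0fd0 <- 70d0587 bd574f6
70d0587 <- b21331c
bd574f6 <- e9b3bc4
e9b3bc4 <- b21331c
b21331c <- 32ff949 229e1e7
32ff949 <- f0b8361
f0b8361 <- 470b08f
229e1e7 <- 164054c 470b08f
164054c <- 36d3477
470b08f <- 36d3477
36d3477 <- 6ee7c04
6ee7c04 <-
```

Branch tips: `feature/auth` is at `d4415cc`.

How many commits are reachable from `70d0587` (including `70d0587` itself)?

9

Walking parent pointers from 70d0587: reachable set = {164054c, 229e1e7, 32ff949, 36d3477, 470b08f, 6ee7c04, 70d0587, b21331c, f0b8361}.
That is 9 commits.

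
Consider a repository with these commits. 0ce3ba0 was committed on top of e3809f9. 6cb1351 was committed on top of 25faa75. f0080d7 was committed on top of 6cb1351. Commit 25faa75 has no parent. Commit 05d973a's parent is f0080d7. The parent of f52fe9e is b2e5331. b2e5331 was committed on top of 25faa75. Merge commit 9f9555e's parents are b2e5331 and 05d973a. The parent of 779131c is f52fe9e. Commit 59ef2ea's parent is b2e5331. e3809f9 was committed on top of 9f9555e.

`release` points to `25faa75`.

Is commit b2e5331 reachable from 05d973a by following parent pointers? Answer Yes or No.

Ancestors of 05d973a: {05d973a, 25faa75, 6cb1351, f0080d7}.
b2e5331 is not in that set, so it is not an ancestor of 05d973a.

No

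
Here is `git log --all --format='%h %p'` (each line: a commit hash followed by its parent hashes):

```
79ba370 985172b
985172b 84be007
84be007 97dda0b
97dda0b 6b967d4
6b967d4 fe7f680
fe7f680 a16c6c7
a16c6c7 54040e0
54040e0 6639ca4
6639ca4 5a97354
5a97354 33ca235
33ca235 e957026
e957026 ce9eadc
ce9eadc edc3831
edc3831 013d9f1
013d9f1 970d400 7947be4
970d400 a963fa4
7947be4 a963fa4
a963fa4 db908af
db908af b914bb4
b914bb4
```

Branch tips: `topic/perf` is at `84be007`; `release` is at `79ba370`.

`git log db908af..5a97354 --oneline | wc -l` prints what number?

9

Reachable from 5a97354: {013d9f1, 33ca235, 5a97354, 7947be4, 970d400, a963fa4, b914bb4, ce9eadc, db908af, e957026, edc3831}.
Reachable from db908af: {b914bb4, db908af}.
In 5a97354's history but not db908af's: {013d9f1, 33ca235, 5a97354, 7947be4, 970d400, a963fa4, ce9eadc, e957026, edc3831} — 9 commits.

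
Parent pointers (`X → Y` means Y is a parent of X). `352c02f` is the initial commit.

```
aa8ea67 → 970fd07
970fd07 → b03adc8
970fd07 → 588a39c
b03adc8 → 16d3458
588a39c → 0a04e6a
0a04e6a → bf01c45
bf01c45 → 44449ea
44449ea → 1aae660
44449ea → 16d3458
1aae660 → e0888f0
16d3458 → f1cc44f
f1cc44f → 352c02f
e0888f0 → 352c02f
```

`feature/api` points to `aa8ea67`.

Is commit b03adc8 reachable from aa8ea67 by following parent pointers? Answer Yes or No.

Yes

Ancestors of aa8ea67 (commits reachable by following parents): {0a04e6a, 16d3458, 1aae660, 352c02f, 44449ea, 588a39c, 970fd07, aa8ea67, b03adc8, bf01c45, e0888f0, f1cc44f}.
b03adc8 is in that set, so it is an ancestor of aa8ea67.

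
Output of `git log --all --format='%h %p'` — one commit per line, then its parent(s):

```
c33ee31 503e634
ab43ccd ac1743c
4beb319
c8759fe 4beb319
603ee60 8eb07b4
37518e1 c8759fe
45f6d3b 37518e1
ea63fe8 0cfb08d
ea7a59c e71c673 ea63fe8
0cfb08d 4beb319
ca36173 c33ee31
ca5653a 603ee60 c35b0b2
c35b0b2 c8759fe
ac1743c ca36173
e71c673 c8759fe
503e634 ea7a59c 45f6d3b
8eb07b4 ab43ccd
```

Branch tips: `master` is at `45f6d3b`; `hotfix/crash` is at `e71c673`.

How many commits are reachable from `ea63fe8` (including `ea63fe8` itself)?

Walking parent pointers from ea63fe8: reachable set = {0cfb08d, 4beb319, ea63fe8}.
That is 3 commits.

3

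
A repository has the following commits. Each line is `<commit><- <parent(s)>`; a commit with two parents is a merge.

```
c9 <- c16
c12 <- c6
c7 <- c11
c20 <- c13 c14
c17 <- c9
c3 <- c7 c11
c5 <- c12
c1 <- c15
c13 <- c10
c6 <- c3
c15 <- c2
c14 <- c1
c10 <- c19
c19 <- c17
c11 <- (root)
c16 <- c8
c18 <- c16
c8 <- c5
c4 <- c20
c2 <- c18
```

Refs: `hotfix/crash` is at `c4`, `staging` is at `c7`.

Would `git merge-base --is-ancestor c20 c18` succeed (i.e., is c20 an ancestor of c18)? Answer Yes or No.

No

Ancestors of c18: {c11, c12, c16, c18, c3, c5, c6, c7, c8}.
c20 is not in that set, so it is not an ancestor of c18.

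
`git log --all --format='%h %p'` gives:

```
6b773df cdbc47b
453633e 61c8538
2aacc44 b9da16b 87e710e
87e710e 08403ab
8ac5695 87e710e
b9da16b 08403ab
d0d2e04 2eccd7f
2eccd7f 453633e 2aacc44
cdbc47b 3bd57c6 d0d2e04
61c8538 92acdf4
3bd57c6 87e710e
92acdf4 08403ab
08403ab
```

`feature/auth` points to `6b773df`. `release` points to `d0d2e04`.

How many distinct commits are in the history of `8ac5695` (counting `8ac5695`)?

3

Walking parent pointers from 8ac5695: reachable set = {08403ab, 87e710e, 8ac5695}.
That is 3 commits.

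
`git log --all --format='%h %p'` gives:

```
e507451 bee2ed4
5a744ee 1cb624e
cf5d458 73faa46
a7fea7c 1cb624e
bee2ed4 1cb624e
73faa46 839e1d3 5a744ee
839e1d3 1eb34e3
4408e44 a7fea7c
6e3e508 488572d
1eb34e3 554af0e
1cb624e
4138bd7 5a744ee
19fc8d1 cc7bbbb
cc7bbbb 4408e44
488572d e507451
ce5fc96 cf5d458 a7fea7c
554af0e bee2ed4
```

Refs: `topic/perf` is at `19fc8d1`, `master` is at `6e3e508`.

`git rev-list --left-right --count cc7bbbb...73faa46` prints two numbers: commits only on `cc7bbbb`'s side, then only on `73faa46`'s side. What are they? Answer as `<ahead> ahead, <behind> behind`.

Reachable from cc7bbbb: {1cb624e, 4408e44, a7fea7c, cc7bbbb}.
Reachable from 73faa46: {1cb624e, 1eb34e3, 554af0e, 5a744ee, 73faa46, 839e1d3, bee2ed4}.
Only in cc7bbbb's history (ahead): {4408e44, a7fea7c, cc7bbbb} — 3.
Only in 73faa46's history (behind): {1eb34e3, 554af0e, 5a744ee, 73faa46, 839e1d3, bee2ed4} — 6.

3 ahead, 6 behind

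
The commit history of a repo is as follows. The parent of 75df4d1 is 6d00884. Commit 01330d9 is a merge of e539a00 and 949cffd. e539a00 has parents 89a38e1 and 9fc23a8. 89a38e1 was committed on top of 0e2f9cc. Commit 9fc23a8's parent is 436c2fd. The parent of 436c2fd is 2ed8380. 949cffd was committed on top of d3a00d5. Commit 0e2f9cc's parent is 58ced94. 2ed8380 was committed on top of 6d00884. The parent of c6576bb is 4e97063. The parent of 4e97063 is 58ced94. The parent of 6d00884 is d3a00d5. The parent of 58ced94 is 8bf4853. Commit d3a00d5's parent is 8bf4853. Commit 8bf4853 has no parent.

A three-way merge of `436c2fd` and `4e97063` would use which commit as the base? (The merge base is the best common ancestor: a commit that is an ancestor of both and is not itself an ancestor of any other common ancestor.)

Ancestors of 436c2fd: {2ed8380, 436c2fd, 6d00884, 8bf4853, d3a00d5}.
Ancestors of 4e97063: {4e97063, 58ced94, 8bf4853}.
Common ancestors: {8bf4853}.
The only common ancestor is 8bf4853, so it is the merge base.

8bf4853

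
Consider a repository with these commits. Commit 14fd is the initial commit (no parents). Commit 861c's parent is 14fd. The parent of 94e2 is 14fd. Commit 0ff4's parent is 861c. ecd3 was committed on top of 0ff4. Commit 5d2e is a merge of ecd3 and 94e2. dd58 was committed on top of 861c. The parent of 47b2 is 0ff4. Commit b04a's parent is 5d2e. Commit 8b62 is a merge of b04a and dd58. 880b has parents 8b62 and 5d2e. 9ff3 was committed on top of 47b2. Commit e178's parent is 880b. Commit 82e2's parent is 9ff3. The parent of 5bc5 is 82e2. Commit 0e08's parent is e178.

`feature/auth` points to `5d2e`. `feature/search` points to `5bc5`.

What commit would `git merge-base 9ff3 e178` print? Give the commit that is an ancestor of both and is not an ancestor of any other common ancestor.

Ancestors of 9ff3: {0ff4, 14fd, 47b2, 861c, 9ff3}.
Ancestors of e178: {0ff4, 14fd, 5d2e, 861c, 880b, 8b62, 94e2, b04a, dd58, e178, ecd3}.
Common ancestors: {0ff4, 14fd, 861c}.
Among these, 0ff4 is not an ancestor of any other common ancestor — it is the merge base.

0ff4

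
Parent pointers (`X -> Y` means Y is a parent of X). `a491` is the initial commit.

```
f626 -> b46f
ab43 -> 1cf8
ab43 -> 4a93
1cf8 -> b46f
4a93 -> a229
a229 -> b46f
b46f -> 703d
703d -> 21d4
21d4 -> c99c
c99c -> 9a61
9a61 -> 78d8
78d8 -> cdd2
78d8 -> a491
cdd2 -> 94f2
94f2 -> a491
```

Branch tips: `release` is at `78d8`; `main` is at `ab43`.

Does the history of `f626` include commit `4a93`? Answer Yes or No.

No

Ancestors of f626: {21d4, 703d, 78d8, 94f2, 9a61, a491, b46f, c99c, cdd2, f626}.
4a93 is not in that set, so it is not an ancestor of f626.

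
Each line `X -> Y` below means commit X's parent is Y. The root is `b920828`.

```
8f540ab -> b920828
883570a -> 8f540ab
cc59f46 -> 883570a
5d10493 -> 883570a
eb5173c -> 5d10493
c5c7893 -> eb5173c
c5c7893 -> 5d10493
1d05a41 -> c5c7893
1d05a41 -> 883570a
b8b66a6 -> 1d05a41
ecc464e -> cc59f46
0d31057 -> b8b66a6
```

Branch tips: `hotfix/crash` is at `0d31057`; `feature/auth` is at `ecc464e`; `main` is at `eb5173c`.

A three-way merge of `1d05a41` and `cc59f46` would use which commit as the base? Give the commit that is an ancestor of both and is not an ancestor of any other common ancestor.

883570a

Ancestors of 1d05a41: {1d05a41, 5d10493, 883570a, 8f540ab, b920828, c5c7893, eb5173c}.
Ancestors of cc59f46: {883570a, 8f540ab, b920828, cc59f46}.
Common ancestors: {883570a, 8f540ab, b920828}.
Among these, 883570a is not an ancestor of any other common ancestor — it is the merge base.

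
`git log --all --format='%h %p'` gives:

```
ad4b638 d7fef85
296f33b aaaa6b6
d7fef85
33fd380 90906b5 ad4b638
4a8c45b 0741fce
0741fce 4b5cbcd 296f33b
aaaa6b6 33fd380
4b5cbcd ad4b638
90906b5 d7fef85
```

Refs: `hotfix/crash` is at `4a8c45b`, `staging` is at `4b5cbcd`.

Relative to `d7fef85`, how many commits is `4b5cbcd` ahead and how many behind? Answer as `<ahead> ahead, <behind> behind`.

Reachable from 4b5cbcd: {4b5cbcd, ad4b638, d7fef85}.
Reachable from d7fef85: {d7fef85}.
Only in 4b5cbcd's history (ahead): {4b5cbcd, ad4b638} — 2.
Only in d7fef85's history (behind): {} — 0.

2 ahead, 0 behind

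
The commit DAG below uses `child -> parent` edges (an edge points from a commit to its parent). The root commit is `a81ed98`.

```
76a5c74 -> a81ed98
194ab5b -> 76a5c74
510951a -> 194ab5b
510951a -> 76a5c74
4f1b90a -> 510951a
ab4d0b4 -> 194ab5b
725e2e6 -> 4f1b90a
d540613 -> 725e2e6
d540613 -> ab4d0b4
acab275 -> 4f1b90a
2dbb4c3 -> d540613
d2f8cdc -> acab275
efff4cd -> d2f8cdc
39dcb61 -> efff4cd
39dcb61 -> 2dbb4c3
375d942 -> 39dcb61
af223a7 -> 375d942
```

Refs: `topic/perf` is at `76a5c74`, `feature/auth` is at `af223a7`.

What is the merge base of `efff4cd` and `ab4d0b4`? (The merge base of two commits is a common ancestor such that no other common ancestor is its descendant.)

Ancestors of efff4cd: {194ab5b, 4f1b90a, 510951a, 76a5c74, a81ed98, acab275, d2f8cdc, efff4cd}.
Ancestors of ab4d0b4: {194ab5b, 76a5c74, a81ed98, ab4d0b4}.
Common ancestors: {194ab5b, 76a5c74, a81ed98}.
Among these, 194ab5b is not an ancestor of any other common ancestor — it is the merge base.

194ab5b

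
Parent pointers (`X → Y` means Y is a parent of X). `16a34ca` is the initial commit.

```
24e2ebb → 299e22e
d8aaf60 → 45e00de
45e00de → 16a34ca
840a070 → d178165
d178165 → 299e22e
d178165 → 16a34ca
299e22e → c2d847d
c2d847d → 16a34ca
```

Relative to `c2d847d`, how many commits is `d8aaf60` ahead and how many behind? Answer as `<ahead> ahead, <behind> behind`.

Reachable from d8aaf60: {16a34ca, 45e00de, d8aaf60}.
Reachable from c2d847d: {16a34ca, c2d847d}.
Only in d8aaf60's history (ahead): {45e00de, d8aaf60} — 2.
Only in c2d847d's history (behind): {c2d847d} — 1.

2 ahead, 1 behind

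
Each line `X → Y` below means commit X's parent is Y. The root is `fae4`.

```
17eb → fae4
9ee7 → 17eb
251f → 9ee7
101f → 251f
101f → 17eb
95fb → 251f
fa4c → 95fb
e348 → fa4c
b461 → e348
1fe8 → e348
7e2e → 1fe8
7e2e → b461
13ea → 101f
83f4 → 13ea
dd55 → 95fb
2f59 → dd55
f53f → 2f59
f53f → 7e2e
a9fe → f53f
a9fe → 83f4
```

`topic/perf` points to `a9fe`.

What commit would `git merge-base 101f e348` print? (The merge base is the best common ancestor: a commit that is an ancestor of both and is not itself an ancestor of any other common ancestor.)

251f

Ancestors of 101f: {101f, 17eb, 251f, 9ee7, fae4}.
Ancestors of e348: {17eb, 251f, 95fb, 9ee7, e348, fa4c, fae4}.
Common ancestors: {17eb, 251f, 9ee7, fae4}.
Among these, 251f is not an ancestor of any other common ancestor — it is the merge base.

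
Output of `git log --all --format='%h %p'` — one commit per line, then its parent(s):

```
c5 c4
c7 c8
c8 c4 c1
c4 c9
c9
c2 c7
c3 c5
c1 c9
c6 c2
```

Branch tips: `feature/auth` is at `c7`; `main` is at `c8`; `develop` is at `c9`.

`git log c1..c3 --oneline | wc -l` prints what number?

Reachable from c3: {c3, c4, c5, c9}.
Reachable from c1: {c1, c9}.
In c3's history but not c1's: {c3, c4, c5} — 3 commits.

3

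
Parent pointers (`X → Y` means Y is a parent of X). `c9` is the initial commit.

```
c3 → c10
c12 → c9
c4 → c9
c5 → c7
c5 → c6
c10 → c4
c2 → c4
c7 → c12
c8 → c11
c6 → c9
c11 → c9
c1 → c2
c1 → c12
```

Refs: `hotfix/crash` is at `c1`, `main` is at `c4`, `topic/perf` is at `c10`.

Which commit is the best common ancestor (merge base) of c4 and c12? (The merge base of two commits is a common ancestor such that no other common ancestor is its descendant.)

Ancestors of c4: {c4, c9}.
Ancestors of c12: {c12, c9}.
Common ancestors: {c9}.
The only common ancestor is c9, so it is the merge base.

c9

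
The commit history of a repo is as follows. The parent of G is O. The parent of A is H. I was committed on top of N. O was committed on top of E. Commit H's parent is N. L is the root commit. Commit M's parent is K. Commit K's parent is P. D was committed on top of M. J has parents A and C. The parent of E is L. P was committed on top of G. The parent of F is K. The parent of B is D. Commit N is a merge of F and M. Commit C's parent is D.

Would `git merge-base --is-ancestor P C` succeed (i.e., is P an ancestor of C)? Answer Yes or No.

Ancestors of C (commits reachable by following parents): {C, D, E, G, K, L, M, O, P}.
P is in that set, so it is an ancestor of C.

Yes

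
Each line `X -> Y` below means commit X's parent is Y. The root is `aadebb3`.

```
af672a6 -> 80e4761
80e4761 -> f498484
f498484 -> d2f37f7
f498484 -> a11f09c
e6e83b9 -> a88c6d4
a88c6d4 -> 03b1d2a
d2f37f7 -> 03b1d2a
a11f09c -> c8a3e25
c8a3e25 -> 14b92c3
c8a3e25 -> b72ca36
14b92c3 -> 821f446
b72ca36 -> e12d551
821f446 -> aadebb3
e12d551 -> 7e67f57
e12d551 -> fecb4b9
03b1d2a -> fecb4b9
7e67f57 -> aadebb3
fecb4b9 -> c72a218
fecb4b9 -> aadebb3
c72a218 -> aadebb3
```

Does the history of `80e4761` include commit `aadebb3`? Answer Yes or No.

Yes

Ancestors of 80e4761 (commits reachable by following parents): {03b1d2a, 14b92c3, 7e67f57, 80e4761, 821f446, a11f09c, aadebb3, b72ca36, c72a218, c8a3e25, d2f37f7, e12d551, f498484, fecb4b9}.
aadebb3 is in that set, so it is an ancestor of 80e4761.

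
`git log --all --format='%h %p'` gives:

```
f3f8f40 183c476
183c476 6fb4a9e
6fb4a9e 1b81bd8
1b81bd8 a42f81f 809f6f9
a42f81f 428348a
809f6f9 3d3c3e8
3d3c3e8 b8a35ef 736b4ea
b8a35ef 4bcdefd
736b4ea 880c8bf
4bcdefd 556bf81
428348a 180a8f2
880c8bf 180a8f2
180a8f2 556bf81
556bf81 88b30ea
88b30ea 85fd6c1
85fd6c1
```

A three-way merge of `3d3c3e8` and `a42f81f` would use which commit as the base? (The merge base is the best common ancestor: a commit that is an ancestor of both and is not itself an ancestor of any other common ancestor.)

Ancestors of 3d3c3e8: {180a8f2, 3d3c3e8, 4bcdefd, 556bf81, 736b4ea, 85fd6c1, 880c8bf, 88b30ea, b8a35ef}.
Ancestors of a42f81f: {180a8f2, 428348a, 556bf81, 85fd6c1, 88b30ea, a42f81f}.
Common ancestors: {180a8f2, 556bf81, 85fd6c1, 88b30ea}.
Among these, 180a8f2 is not an ancestor of any other common ancestor — it is the merge base.

180a8f2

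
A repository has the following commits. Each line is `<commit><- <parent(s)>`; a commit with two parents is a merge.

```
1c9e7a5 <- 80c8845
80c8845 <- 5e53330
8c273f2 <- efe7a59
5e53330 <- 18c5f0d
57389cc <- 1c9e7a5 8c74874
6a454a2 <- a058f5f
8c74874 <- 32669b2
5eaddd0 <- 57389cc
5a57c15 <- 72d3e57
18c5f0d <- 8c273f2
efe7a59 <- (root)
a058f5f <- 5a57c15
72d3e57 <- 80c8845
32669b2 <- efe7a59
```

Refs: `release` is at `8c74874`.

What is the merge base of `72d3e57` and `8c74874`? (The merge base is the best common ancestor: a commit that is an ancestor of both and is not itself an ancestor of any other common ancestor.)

efe7a59

Ancestors of 72d3e57: {18c5f0d, 5e53330, 72d3e57, 80c8845, 8c273f2, efe7a59}.
Ancestors of 8c74874: {32669b2, 8c74874, efe7a59}.
Common ancestors: {efe7a59}.
The only common ancestor is efe7a59, so it is the merge base.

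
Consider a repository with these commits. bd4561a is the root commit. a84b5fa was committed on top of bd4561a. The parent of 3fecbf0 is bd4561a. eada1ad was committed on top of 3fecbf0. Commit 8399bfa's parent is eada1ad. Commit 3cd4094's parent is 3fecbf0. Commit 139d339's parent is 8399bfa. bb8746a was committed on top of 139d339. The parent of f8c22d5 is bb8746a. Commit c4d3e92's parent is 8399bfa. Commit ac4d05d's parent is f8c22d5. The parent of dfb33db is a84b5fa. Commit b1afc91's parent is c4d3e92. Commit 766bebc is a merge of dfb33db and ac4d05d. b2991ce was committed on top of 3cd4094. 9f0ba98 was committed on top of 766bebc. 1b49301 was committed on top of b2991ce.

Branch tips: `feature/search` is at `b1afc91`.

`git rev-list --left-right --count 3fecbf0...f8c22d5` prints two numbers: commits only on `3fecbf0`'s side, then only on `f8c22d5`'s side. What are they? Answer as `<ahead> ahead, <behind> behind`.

0 ahead, 5 behind

Reachable from 3fecbf0: {3fecbf0, bd4561a}.
Reachable from f8c22d5: {139d339, 3fecbf0, 8399bfa, bb8746a, bd4561a, eada1ad, f8c22d5}.
Only in 3fecbf0's history (ahead): {} — 0.
Only in f8c22d5's history (behind): {139d339, 8399bfa, bb8746a, eada1ad, f8c22d5} — 5.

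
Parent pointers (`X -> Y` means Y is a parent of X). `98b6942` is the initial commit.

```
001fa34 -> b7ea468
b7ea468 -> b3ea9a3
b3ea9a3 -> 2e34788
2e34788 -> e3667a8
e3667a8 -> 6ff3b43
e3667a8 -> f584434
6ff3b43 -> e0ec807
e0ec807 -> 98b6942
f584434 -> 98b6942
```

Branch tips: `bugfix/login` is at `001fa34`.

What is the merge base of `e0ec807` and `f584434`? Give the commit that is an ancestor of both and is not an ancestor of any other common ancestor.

Ancestors of e0ec807: {98b6942, e0ec807}.
Ancestors of f584434: {98b6942, f584434}.
Common ancestors: {98b6942}.
The only common ancestor is 98b6942, so it is the merge base.

98b6942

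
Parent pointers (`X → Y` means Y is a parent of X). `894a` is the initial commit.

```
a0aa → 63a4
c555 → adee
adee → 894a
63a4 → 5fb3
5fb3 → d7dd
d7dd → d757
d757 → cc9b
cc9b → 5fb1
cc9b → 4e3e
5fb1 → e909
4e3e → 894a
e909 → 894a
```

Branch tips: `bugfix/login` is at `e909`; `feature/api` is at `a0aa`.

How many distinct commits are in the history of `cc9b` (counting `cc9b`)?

Walking parent pointers from cc9b: reachable set = {4e3e, 5fb1, 894a, cc9b, e909}.
That is 5 commits.

5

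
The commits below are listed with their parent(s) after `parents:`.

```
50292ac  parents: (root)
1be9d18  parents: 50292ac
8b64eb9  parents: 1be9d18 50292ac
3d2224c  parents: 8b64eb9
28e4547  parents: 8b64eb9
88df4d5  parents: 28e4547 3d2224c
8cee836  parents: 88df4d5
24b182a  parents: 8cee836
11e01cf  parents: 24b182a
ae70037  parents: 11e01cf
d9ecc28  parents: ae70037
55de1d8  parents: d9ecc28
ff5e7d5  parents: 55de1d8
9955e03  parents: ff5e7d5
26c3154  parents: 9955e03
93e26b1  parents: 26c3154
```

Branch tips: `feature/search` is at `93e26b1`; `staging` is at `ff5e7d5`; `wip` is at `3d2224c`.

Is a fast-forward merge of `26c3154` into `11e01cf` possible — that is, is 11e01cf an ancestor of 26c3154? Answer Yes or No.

A fast-forward from 11e01cf to 26c3154 is possible iff 11e01cf is an ancestor of 26c3154.
Ancestors of 26c3154: {11e01cf, 1be9d18, 24b182a, 26c3154, 28e4547, 3d2224c, 50292ac, 55de1d8, 88df4d5, 8b64eb9, 8cee836, 9955e03, ae70037, d9ecc28, ff5e7d5}.
11e01cf is among them, so fast-forward is possible.

Yes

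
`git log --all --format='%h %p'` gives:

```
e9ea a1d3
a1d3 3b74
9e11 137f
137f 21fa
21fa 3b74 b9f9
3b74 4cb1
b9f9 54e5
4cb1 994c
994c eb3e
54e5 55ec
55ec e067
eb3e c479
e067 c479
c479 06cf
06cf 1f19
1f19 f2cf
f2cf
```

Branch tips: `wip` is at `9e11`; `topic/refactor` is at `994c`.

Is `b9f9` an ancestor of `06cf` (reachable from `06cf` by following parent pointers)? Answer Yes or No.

Ancestors of 06cf: {06cf, 1f19, f2cf}.
b9f9 is not in that set, so it is not an ancestor of 06cf.

No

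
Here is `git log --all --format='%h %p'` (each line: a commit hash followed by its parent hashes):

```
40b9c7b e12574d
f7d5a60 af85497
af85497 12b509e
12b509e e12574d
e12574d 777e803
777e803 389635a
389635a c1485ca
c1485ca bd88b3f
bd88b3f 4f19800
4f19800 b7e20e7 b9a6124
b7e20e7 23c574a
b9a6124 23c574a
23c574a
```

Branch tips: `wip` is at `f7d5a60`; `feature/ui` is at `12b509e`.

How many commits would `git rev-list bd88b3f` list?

Walking parent pointers from bd88b3f: reachable set = {23c574a, 4f19800, b7e20e7, b9a6124, bd88b3f}.
That is 5 commits.

5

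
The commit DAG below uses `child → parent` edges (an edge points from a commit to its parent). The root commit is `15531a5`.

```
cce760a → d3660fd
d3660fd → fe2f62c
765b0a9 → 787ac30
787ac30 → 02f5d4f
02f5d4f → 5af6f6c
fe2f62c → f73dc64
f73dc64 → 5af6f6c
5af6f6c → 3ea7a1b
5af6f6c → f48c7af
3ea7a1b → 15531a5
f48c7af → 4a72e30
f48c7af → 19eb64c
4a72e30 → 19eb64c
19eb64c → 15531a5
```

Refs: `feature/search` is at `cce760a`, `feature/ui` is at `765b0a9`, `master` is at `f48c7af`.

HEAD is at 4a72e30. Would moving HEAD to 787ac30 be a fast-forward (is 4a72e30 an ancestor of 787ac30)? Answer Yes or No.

Yes

A fast-forward from 4a72e30 to 787ac30 is possible iff 4a72e30 is an ancestor of 787ac30.
Ancestors of 787ac30: {02f5d4f, 15531a5, 19eb64c, 3ea7a1b, 4a72e30, 5af6f6c, 787ac30, f48c7af}.
4a72e30 is among them, so fast-forward is possible.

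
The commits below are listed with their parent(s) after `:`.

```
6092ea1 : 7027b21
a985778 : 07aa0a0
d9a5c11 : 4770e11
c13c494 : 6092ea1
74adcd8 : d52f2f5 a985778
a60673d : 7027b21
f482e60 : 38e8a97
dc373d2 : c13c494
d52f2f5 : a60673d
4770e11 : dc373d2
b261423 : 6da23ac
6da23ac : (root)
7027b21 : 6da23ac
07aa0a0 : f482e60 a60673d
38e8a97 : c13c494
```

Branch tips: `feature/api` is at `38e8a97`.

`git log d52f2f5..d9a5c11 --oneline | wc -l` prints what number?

5

Reachable from d9a5c11: {4770e11, 6092ea1, 6da23ac, 7027b21, c13c494, d9a5c11, dc373d2}.
Reachable from d52f2f5: {6da23ac, 7027b21, a60673d, d52f2f5}.
In d9a5c11's history but not d52f2f5's: {4770e11, 6092ea1, c13c494, d9a5c11, dc373d2} — 5 commits.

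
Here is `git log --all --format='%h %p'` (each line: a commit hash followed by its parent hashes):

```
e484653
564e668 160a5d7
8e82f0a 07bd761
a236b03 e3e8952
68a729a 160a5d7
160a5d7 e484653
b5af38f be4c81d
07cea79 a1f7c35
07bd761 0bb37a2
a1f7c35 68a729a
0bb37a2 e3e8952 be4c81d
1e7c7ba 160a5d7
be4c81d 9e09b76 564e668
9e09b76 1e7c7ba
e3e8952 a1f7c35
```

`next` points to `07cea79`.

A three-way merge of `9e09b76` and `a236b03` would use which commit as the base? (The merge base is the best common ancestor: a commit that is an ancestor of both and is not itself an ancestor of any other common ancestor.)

160a5d7

Ancestors of 9e09b76: {160a5d7, 1e7c7ba, 9e09b76, e484653}.
Ancestors of a236b03: {160a5d7, 68a729a, a1f7c35, a236b03, e3e8952, e484653}.
Common ancestors: {160a5d7, e484653}.
Among these, 160a5d7 is not an ancestor of any other common ancestor — it is the merge base.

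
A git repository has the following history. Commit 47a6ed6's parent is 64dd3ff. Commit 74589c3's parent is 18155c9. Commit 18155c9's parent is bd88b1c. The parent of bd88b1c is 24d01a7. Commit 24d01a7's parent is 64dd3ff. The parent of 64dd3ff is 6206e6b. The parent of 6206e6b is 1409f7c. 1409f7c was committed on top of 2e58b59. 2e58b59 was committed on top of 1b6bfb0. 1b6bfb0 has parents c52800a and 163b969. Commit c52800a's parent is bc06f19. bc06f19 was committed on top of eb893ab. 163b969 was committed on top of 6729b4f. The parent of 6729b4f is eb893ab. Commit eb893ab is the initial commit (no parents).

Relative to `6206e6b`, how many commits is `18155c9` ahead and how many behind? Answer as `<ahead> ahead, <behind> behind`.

4 ahead, 0 behind

Reachable from 18155c9: {1409f7c, 163b969, 18155c9, 1b6bfb0, 24d01a7, 2e58b59, 6206e6b, 64dd3ff, 6729b4f, bc06f19, bd88b1c, c52800a, eb893ab}.
Reachable from 6206e6b: {1409f7c, 163b969, 1b6bfb0, 2e58b59, 6206e6b, 6729b4f, bc06f19, c52800a, eb893ab}.
Only in 18155c9's history (ahead): {18155c9, 24d01a7, 64dd3ff, bd88b1c} — 4.
Only in 6206e6b's history (behind): {} — 0.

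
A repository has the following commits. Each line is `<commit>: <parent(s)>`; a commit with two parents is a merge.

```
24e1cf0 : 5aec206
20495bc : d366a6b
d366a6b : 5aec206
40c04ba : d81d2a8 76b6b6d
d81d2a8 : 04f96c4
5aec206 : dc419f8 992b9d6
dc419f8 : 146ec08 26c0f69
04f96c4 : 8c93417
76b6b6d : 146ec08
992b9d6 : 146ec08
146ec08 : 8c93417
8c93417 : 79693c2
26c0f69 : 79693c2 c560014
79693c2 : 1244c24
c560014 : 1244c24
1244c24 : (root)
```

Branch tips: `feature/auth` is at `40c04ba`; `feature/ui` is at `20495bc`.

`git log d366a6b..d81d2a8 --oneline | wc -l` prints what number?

Reachable from d81d2a8: {04f96c4, 1244c24, 79693c2, 8c93417, d81d2a8}.
Reachable from d366a6b: {1244c24, 146ec08, 26c0f69, 5aec206, 79693c2, 8c93417, 992b9d6, c560014, d366a6b, dc419f8}.
In d81d2a8's history but not d366a6b's: {04f96c4, d81d2a8} — 2 commits.

2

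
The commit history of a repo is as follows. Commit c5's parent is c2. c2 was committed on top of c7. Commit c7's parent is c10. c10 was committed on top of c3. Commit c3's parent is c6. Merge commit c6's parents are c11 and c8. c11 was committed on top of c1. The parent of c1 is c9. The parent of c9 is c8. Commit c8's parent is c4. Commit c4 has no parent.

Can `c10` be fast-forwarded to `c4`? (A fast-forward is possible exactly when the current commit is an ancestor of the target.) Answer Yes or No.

No

A fast-forward from c10 to c4 is possible iff c10 is an ancestor of c4.
Ancestors of c4: {c4}.
c10 is not among them, so fast-forward is not possible.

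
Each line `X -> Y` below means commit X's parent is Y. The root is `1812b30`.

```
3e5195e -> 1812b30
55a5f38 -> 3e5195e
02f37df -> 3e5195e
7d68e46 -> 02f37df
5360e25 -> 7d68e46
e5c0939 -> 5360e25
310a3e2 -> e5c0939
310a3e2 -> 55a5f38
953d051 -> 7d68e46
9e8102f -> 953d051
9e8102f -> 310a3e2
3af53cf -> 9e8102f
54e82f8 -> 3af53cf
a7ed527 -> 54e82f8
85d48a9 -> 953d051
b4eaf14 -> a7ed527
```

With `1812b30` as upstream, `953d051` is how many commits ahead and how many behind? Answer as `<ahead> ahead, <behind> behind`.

Reachable from 953d051: {02f37df, 1812b30, 3e5195e, 7d68e46, 953d051}.
Reachable from 1812b30: {1812b30}.
Only in 953d051's history (ahead): {02f37df, 3e5195e, 7d68e46, 953d051} — 4.
Only in 1812b30's history (behind): {} — 0.

4 ahead, 0 behind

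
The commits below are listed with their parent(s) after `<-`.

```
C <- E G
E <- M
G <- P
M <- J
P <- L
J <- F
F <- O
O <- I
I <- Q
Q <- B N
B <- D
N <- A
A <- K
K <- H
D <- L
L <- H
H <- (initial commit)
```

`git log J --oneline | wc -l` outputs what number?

Walking parent pointers from J: reachable set = {A, B, D, F, H, I, J, K, L, N, O, Q}.
That is 12 commits.

12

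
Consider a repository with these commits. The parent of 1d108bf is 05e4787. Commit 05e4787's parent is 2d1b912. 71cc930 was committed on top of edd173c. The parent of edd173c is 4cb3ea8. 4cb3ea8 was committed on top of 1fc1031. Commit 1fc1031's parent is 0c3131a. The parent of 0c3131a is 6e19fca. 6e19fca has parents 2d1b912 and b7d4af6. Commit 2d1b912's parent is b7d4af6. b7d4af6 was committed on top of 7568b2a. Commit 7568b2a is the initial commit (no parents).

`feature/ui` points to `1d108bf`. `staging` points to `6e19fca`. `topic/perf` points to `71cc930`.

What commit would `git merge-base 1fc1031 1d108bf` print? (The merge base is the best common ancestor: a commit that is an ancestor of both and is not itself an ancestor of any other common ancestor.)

Ancestors of 1fc1031: {0c3131a, 1fc1031, 2d1b912, 6e19fca, 7568b2a, b7d4af6}.
Ancestors of 1d108bf: {05e4787, 1d108bf, 2d1b912, 7568b2a, b7d4af6}.
Common ancestors: {2d1b912, 7568b2a, b7d4af6}.
Among these, 2d1b912 is not an ancestor of any other common ancestor — it is the merge base.

2d1b912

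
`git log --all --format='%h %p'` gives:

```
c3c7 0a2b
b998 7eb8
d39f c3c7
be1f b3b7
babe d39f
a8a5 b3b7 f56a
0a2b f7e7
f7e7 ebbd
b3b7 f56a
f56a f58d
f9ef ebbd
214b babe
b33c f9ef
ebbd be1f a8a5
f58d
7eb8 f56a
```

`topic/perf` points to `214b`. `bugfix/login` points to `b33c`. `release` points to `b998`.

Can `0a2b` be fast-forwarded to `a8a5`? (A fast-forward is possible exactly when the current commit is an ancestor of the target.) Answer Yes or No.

No

A fast-forward from 0a2b to a8a5 is possible iff 0a2b is an ancestor of a8a5.
Ancestors of a8a5: {a8a5, b3b7, f56a, f58d}.
0a2b is not among them, so fast-forward is not possible.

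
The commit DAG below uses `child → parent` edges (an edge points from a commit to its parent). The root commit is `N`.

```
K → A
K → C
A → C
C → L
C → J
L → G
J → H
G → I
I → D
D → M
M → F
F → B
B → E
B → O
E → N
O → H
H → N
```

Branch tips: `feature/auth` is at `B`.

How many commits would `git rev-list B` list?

Walking parent pointers from B: reachable set = {B, E, H, N, O}.
That is 5 commits.

5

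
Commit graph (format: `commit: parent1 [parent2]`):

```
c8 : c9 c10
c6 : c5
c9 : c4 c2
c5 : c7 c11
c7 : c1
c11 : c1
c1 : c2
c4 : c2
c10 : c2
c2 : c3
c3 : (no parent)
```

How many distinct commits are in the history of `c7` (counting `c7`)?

4

Walking parent pointers from c7: reachable set = {c1, c2, c3, c7}.
That is 4 commits.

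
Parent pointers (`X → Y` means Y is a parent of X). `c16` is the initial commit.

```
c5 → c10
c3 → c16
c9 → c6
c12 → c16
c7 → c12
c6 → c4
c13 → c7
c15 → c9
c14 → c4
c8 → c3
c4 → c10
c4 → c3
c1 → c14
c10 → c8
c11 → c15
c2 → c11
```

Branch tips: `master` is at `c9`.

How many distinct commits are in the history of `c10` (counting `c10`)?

Walking parent pointers from c10: reachable set = {c10, c16, c3, c8}.
That is 4 commits.

4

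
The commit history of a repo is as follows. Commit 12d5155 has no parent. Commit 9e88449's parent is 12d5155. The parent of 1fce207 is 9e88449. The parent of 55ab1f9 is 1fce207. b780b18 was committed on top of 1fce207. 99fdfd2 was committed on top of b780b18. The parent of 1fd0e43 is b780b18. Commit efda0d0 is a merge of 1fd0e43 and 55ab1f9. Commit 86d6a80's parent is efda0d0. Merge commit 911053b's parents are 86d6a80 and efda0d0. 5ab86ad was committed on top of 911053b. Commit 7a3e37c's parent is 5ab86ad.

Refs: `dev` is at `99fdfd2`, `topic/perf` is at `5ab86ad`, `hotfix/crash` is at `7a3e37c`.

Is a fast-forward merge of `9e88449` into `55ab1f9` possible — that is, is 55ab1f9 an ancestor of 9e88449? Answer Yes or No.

A fast-forward from 55ab1f9 to 9e88449 is possible iff 55ab1f9 is an ancestor of 9e88449.
Ancestors of 9e88449: {12d5155, 9e88449}.
55ab1f9 is not among them, so fast-forward is not possible.

No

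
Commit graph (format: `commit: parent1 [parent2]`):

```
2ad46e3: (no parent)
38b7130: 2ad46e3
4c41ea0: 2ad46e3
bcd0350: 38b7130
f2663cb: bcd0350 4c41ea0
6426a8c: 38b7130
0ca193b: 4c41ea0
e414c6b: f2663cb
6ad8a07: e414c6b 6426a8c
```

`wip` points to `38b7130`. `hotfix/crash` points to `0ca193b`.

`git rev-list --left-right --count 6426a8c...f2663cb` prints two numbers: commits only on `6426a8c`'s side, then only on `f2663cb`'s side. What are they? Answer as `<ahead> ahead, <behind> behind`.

Reachable from 6426a8c: {2ad46e3, 38b7130, 6426a8c}.
Reachable from f2663cb: {2ad46e3, 38b7130, 4c41ea0, bcd0350, f2663cb}.
Only in 6426a8c's history (ahead): {6426a8c} — 1.
Only in f2663cb's history (behind): {4c41ea0, bcd0350, f2663cb} — 3.

1 ahead, 3 behind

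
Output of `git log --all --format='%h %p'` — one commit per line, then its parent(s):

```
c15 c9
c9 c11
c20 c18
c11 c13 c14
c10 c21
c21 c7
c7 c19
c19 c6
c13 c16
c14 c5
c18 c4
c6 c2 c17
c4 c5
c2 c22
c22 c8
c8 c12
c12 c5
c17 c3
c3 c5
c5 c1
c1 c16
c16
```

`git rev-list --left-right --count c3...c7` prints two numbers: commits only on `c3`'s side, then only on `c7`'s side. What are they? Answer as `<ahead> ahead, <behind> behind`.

0 ahead, 8 behind

Reachable from c3: {c1, c16, c3, c5}.
Reachable from c7: {c1, c12, c16, c17, c19, c2, c22, c3, c5, c6, c7, c8}.
Only in c3's history (ahead): {} — 0.
Only in c7's history (behind): {c12, c17, c19, c2, c22, c6, c7, c8} — 8.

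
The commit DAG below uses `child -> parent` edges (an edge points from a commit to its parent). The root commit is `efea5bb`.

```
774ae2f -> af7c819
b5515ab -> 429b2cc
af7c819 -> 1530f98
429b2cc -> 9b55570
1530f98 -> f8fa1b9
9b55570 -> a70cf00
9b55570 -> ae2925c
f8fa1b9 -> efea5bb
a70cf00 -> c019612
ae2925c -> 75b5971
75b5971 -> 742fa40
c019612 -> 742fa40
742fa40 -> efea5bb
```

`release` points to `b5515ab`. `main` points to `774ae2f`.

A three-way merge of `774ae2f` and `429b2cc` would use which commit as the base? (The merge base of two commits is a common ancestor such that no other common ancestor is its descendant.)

efea5bb

Ancestors of 774ae2f: {1530f98, 774ae2f, af7c819, efea5bb, f8fa1b9}.
Ancestors of 429b2cc: {429b2cc, 742fa40, 75b5971, 9b55570, a70cf00, ae2925c, c019612, efea5bb}.
Common ancestors: {efea5bb}.
The only common ancestor is efea5bb, so it is the merge base.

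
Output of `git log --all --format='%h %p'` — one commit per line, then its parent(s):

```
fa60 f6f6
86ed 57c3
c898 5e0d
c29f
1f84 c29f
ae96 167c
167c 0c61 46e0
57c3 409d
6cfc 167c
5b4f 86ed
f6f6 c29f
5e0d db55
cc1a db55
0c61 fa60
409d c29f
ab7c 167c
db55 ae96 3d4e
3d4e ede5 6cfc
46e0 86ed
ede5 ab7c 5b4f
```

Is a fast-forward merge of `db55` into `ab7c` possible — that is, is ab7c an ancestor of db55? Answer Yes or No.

Yes

A fast-forward from ab7c to db55 is possible iff ab7c is an ancestor of db55.
Ancestors of db55: {0c61, 167c, 3d4e, 409d, 46e0, 57c3, 5b4f, 6cfc, 86ed, ab7c, ae96, c29f, db55, ede5, f6f6, fa60}.
ab7c is among them, so fast-forward is possible.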